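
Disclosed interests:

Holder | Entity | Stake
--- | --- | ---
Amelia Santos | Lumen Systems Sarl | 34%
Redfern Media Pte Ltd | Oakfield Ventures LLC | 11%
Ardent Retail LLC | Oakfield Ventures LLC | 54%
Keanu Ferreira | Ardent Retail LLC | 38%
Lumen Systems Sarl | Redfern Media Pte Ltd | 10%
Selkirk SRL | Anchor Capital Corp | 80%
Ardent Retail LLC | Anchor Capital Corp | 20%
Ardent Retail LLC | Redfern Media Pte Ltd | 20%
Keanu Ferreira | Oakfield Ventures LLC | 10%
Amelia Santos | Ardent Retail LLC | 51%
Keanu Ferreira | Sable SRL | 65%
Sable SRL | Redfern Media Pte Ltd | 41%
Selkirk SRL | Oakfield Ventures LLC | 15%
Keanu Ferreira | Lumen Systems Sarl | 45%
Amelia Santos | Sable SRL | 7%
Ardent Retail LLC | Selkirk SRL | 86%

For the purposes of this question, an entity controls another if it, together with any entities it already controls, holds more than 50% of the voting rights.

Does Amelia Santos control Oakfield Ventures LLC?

Amelia holds 51% of Ardent, so Amelia controls Ardent.
Ardent holds 86% of Selkirk, so Amelia controls Selkirk.
Selkirk and Ardent together hold 15% + 54% = 69% of Oakfield, so Amelia controls Oakfield.

Yes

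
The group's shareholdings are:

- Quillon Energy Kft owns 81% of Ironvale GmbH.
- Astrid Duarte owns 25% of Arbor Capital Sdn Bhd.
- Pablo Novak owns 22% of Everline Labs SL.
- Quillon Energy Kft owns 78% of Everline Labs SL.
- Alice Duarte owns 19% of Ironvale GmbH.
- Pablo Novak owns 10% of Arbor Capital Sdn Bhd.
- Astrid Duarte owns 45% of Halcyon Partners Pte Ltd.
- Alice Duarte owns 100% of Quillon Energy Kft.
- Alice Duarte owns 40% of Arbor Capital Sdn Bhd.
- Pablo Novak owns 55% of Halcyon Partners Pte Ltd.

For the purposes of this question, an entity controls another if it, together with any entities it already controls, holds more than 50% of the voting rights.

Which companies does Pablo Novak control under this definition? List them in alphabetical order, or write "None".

Pablo holds 55% of Halcyon, so Pablo controls Halcyon.
No other company's threshold is met.

Halcyon Partners Pte Ltd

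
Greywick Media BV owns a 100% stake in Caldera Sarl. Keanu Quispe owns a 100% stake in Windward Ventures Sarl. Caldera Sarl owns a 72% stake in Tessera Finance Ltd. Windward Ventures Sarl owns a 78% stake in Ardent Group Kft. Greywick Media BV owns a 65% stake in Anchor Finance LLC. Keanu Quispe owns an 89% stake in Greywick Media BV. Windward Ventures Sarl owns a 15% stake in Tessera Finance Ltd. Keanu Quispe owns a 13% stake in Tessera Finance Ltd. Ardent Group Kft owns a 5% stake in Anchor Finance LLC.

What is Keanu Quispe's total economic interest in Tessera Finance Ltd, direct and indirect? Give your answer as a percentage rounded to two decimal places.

Keanu reaches Tessera along 3 paths.
Direct stake: 13% = 13%.
Via Greywick → Caldera: 89% × 100% × 72% = 64.08%.
Via Windward: 100% × 15% = 15%.
Total: 13% + 64.08% + 15% = 92.08%.

92.08%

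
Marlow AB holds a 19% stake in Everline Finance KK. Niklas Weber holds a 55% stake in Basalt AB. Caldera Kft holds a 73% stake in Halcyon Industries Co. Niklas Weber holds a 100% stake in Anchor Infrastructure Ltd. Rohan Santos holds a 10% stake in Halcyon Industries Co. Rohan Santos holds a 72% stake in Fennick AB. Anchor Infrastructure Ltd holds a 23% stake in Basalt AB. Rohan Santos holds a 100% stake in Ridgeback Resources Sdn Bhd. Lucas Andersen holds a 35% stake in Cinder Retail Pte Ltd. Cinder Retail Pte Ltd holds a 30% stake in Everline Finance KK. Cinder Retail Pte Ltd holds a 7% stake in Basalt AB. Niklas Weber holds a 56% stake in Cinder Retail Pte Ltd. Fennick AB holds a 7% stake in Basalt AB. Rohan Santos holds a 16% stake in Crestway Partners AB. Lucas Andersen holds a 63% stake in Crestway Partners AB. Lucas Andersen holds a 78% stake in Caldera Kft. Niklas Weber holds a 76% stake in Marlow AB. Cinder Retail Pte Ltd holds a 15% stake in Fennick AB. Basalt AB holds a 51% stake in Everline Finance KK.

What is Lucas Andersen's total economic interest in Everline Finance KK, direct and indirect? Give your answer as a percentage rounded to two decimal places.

11.94%

Lucas reaches Everline along 3 paths.
Via Cinder → Fennick → Basalt: 35% × 15% × 7% × 51% = 0.187425%.
Via Cinder → Basalt: 35% × 7% × 51% = 1.2495%.
Via Cinder: 35% × 30% = 10.5%.
Total: 0.187425% + 1.2495% + 10.5% = 11.936925%.
Rounded: 11.94%.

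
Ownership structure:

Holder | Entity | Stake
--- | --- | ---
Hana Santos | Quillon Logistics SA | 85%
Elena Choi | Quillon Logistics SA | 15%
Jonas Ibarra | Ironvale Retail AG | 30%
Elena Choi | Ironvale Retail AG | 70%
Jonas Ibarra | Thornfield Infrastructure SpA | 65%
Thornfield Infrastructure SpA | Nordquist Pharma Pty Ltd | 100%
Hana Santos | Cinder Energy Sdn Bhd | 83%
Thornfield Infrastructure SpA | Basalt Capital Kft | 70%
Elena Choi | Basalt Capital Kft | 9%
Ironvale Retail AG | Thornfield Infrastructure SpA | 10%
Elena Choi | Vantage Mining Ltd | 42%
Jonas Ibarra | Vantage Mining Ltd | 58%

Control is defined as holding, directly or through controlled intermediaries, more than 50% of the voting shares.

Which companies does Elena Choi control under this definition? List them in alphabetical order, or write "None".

Elena holds 70% of Ironvale, so Elena controls Ironvale.
No other company's threshold is met.

Ironvale Retail AG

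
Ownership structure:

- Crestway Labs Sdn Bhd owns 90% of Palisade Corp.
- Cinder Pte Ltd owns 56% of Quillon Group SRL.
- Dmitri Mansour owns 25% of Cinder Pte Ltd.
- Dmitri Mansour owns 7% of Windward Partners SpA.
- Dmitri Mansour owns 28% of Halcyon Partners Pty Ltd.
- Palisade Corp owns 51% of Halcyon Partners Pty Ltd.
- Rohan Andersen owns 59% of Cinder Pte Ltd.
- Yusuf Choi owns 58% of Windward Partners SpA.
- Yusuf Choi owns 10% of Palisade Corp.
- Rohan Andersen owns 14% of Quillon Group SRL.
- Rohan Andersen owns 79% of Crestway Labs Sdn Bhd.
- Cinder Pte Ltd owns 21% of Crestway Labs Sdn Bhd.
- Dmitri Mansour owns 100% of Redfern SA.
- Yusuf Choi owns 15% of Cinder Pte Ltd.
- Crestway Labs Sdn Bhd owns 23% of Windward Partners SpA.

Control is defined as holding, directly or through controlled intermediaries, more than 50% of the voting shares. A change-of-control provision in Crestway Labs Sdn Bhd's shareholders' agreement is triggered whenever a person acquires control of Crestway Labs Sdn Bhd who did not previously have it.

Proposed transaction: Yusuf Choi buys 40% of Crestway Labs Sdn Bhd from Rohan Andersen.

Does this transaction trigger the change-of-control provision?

No

The purchase adds only to Yusuf's holdings (Rohan's stake shrinks), so Yusuf is the only person who could newly come to control Crestway.
Yusuf holds 58% of Windward, so Yusuf controls Windward.
Neither Yusuf nor any entity Yusuf controls holds any voting interest in Crestway.
So before the transaction, Yusuf does not control Crestway.
After the purchase, Yusuf holds 40% of Crestway directly, and Rohan's stake falls to 39%.
After the transaction, Yusuf's side holds 40% of Crestway, not > 50%, so Yusuf still does not control Crestway.
No new person acquires control, so the clause is not triggered.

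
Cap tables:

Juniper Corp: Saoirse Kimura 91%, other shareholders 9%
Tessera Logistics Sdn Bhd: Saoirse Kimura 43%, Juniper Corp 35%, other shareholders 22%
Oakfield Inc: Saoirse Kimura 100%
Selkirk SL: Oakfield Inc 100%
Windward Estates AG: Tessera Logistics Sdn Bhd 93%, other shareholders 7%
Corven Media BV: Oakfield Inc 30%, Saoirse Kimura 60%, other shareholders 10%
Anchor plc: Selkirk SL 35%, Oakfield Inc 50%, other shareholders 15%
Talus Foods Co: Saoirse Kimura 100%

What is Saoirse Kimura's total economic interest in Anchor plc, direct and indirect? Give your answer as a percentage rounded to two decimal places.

85.00%

Saoirse reaches Anchor along 2 paths.
Via Oakfield → Selkirk: 100% × 100% × 35% = 35%.
Via Oakfield: 100% × 50% = 50%.
Total: 35% + 50% = 85%.
Rounded: 85.00%.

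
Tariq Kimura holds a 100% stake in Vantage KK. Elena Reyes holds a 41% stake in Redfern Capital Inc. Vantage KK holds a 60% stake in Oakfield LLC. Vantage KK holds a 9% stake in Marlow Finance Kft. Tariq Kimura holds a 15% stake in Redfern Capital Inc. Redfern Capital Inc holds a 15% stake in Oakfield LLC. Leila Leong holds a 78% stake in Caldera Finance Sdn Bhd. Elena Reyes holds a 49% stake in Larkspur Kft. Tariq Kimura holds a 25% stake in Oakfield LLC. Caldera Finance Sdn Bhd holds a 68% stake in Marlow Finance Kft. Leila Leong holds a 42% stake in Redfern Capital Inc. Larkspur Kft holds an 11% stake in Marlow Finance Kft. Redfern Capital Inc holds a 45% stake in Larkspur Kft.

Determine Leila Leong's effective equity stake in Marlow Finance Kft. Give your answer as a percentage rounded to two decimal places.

Leila reaches Marlow along 2 paths.
Via Caldera: 78% × 68% = 53.04%.
Via Redfern → Larkspur: 42% × 45% × 11% = 2.079%.
Total: 53.04% + 2.079% = 55.119%.
Rounded: 55.12%.

55.12%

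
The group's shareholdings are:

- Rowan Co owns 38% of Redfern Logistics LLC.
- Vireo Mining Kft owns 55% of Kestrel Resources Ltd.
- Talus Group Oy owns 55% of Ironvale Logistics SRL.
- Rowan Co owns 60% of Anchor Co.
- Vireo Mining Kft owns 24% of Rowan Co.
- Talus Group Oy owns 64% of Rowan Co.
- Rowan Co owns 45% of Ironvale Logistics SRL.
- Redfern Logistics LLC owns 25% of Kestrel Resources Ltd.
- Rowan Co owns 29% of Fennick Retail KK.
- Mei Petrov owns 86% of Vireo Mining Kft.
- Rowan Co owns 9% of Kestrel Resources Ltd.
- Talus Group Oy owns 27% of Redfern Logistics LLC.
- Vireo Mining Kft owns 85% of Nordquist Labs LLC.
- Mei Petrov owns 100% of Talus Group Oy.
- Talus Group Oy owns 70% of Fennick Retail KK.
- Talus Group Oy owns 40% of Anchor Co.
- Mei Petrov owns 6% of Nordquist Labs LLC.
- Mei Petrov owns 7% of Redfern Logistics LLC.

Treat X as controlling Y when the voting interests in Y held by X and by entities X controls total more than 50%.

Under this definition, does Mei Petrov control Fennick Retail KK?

Yes

Mei holds 100% of Talus, so Mei controls Talus.
Mei holds 86% of Vireo, so Mei controls Vireo.
Vireo and Talus together hold 24% + 64% = 88% of Rowan, so Mei controls Rowan.
Rowan and Talus together hold 29% + 70% = 99% of Fennick, so Mei controls Fennick.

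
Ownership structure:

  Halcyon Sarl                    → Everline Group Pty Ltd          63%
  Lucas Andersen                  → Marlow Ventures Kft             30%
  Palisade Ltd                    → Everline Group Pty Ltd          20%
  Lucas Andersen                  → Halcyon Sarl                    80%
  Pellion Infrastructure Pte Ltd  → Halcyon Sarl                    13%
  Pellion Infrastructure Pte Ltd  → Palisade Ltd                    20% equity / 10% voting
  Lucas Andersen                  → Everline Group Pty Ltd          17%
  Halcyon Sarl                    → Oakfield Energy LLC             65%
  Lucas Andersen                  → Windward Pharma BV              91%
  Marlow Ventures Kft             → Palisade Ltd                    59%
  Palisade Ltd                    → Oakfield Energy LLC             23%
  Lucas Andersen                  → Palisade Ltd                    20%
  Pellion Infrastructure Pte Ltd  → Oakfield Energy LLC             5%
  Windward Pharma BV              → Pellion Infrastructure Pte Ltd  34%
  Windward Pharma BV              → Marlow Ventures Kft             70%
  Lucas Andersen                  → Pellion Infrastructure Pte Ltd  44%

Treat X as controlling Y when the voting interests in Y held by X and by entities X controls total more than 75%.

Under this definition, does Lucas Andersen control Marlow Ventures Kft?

Yes

Lucas holds 91% of Windward, so Lucas controls Windward.
Lucas and Windward together hold 30% + 70% = 100% of Marlow, so Lucas controls Marlow.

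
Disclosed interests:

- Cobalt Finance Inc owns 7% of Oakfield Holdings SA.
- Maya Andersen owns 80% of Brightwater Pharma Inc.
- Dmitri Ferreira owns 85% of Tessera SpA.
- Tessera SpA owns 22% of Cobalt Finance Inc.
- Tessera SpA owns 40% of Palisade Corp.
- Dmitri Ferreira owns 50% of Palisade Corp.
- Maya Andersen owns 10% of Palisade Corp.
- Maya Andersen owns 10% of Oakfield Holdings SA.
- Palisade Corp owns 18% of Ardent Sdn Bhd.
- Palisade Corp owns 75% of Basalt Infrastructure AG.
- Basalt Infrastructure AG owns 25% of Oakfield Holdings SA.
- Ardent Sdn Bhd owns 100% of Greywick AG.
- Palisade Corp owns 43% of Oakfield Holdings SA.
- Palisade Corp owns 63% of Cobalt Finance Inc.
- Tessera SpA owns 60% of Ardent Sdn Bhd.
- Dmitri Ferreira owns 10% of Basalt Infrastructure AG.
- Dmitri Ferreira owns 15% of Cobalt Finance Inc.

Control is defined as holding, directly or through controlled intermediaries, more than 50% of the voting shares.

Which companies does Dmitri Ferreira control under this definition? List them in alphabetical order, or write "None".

Dmitri holds 85% of Tessera, so Dmitri controls Tessera.
Tessera and Dmitri together hold 40% + 50% = 90% of Palisade, so Dmitri controls Palisade.
Palisade and Tessera and Dmitri together hold 63% + 22% + 15% = 100% of Cobalt, so Dmitri controls Cobalt.
Palisade and Dmitri together hold 75% + 10% = 85% of Basalt, so Dmitri controls Basalt.
Palisade and Basalt and Cobalt together hold 43% + 25% + 7% = 75% of Oakfield, so Dmitri controls Oakfield.
Tessera and Palisade together hold 60% + 18% = 78% of Ardent, so Dmitri controls Ardent.
Ardent holds 100% of Greywick, so Dmitri controls Greywick.
No other company's threshold is met.

Ardent Sdn Bhd, Basalt Infrastructure AG, Cobalt Finance Inc, Greywick AG, Oakfield Holdings SA, Palisade Corp, Tessera SpA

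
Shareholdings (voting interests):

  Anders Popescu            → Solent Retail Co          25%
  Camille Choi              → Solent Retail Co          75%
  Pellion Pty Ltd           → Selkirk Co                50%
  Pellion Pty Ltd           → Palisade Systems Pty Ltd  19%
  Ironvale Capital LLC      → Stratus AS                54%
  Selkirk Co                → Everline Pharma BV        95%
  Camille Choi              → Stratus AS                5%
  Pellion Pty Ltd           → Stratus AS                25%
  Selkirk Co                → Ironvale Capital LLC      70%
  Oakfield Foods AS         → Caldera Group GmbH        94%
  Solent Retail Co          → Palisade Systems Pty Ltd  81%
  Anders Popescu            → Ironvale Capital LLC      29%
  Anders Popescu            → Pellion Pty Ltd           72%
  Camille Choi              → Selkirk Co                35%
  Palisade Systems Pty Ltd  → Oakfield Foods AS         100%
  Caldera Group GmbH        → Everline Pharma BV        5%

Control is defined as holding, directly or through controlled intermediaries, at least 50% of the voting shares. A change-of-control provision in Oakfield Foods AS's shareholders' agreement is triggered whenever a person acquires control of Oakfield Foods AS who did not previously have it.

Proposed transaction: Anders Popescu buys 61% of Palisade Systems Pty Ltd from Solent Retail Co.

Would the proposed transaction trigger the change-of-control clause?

The purchase adds only to Anders's holdings (Solent's stake shrinks), so Anders is the only person who could newly come to control Oakfield.
Anders holds 72% of Pellion, so Anders controls Pellion.
Pellion holds 50% of Selkirk, so Anders controls Selkirk.
Selkirk and Anders together hold 70% + 29% = 99% of Ironvale, so Anders controls Ironvale.
Pellion and Ironvale together hold 25% + 54% = 79% of Stratus, so Anders controls Stratus.
Selkirk holds 95% of Everline, so Anders controls Everline.
Neither Anders nor any entity Anders controls holds any voting interest in Oakfield.
So before the transaction, Anders does not control Oakfield.
After the purchase, Anders holds 61% of Palisade directly, and Solent's stake falls to 20%.
Pellion and Anders together hold 19% + 61% = 80% of Palisade, so Anders controls Palisade.
Palisade holds 100% of Oakfield, so Anders controls Oakfield.
Anders did not control Oakfield before and does after, so the clause is triggered.

Yes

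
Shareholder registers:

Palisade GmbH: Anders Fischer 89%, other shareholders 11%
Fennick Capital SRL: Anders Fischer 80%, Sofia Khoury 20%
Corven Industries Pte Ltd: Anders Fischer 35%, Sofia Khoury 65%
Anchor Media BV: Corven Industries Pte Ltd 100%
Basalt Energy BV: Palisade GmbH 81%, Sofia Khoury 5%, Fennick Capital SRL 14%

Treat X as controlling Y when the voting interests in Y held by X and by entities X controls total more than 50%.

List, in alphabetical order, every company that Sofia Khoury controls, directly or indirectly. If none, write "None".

Sofia holds 65% of Corven, so Sofia controls Corven.
Corven holds 100% of Anchor, so Sofia controls Anchor.
No other company's threshold is met.

Anchor Media BV, Corven Industries Pte Ltd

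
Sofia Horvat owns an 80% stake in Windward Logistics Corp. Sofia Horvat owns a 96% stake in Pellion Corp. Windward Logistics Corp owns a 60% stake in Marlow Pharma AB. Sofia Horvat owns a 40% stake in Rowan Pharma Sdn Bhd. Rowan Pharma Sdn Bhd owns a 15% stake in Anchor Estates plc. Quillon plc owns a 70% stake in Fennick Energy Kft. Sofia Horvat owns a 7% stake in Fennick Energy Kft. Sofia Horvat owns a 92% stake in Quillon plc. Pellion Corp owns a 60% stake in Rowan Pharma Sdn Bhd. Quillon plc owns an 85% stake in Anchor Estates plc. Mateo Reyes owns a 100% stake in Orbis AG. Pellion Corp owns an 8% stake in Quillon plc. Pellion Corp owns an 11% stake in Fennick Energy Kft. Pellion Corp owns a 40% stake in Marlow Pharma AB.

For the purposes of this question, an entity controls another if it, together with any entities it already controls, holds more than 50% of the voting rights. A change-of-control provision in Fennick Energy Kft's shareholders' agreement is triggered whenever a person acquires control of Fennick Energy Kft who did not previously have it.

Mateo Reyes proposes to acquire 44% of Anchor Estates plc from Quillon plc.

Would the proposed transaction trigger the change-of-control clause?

No

The purchase adds only to Mateo's holdings (Quillon's stake shrinks), so Mateo is the only person who could newly come to control Fennick.
Mateo holds 100% of Orbis, so Mateo controls Orbis.
Neither Mateo nor any entity Mateo controls holds any voting interest in Fennick.
So before the transaction, Mateo does not control Fennick.
After the purchase, Mateo holds 44% of Anchor directly, and Quillon's stake falls to 41%.
Mateo's side now holds 44% of Anchor, not > 50%, so Mateo still does not control Anchor.
After the transaction, neither Mateo nor any entity Mateo controls holds a voting interest in Fennick, so Mateo still does not control it.
No new person acquires control, so the clause is not triggered.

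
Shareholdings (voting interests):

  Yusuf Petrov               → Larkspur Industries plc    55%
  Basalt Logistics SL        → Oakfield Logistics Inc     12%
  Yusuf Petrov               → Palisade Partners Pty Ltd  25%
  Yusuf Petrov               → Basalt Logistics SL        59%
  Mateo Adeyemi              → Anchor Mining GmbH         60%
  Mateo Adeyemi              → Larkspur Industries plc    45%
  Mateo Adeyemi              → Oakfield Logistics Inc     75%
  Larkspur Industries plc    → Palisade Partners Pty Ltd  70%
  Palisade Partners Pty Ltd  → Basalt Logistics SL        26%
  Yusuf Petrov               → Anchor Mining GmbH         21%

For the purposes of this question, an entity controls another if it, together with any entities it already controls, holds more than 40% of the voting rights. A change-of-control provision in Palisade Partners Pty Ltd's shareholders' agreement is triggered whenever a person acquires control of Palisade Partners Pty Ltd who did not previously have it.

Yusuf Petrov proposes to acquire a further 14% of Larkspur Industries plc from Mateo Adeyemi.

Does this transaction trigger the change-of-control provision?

The purchase adds only to Yusuf's holdings (Mateo's stake shrinks), so Yusuf is the only person who could newly come to control Palisade.
Yusuf holds 55% of Larkspur, so Yusuf controls Larkspur.
Yusuf and Larkspur together hold 25% + 70% = 95% of Palisade, so Yusuf controls Palisade.
So Yusuf already controls Palisade before the transaction.
After the purchase, Yusuf's direct stake in Larkspur rises to 55% + 14% = 69%, and Mateo's stake falls to 31%.
Yusuf controlled Palisade already, so this is not a new person acquiring control; every other person's position is unchanged or reduced.
No new person acquires control, so the clause is not triggered.

No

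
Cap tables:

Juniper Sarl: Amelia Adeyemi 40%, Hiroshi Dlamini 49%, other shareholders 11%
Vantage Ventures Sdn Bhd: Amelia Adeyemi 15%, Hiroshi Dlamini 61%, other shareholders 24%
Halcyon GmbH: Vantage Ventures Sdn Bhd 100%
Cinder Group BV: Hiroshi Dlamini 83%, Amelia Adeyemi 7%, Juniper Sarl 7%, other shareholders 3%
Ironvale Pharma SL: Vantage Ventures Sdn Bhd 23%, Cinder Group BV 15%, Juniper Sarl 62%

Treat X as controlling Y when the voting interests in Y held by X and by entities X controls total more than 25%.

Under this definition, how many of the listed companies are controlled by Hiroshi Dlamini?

5

Hiroshi holds 49% of Juniper, so Hiroshi controls Juniper.
Hiroshi holds 61% of Vantage, so Hiroshi controls Vantage.
Vantage holds 100% of Halcyon, so Hiroshi controls Halcyon.
Hiroshi and Juniper together hold 83% + 7% = 90% of Cinder, so Hiroshi controls Cinder.
Vantage and Cinder and Juniper together hold 23% + 15% + 62% = 100% of Ironvale, so Hiroshi controls Ironvale.
Hiroshi controls 5 companies.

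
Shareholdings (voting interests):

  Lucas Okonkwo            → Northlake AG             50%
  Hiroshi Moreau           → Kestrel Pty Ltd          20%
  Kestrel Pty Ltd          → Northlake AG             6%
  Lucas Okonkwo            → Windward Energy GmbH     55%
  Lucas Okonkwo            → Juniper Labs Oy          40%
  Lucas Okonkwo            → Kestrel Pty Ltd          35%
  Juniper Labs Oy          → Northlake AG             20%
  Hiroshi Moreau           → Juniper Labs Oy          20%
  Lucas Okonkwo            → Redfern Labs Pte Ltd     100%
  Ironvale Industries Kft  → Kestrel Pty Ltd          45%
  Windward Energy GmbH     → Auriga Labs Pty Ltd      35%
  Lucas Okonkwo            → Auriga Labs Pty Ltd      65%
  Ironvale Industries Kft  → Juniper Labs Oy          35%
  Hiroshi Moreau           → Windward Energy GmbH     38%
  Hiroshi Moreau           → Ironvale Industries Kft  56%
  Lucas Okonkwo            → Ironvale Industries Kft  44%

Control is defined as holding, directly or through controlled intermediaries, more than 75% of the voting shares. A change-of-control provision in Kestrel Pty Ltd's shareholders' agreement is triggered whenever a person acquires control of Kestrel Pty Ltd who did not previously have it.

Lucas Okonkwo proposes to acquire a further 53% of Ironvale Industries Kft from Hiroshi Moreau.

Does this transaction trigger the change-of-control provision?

Yes

The purchase adds only to Lucas's holdings (Hiroshi's stake shrinks), so Lucas is the only person who could newly come to control Kestrel.
Lucas holds 100% of Redfern, so Lucas controls Redfern.
In Kestrel, Lucas's side holds only 35%, not > 75%.
So before the transaction, Lucas does not control Kestrel.
After the purchase, Lucas's direct stake in Ironvale rises to 44% + 53% = 97%, and Hiroshi's stake falls to 3%.
Lucas holds 97% of Ironvale, so Lucas controls Ironvale.
Lucas and Ironvale together hold 35% + 45% = 80% of Kestrel, so Lucas controls Kestrel.
Lucas did not control Kestrel before and does after, so the clause is triggered.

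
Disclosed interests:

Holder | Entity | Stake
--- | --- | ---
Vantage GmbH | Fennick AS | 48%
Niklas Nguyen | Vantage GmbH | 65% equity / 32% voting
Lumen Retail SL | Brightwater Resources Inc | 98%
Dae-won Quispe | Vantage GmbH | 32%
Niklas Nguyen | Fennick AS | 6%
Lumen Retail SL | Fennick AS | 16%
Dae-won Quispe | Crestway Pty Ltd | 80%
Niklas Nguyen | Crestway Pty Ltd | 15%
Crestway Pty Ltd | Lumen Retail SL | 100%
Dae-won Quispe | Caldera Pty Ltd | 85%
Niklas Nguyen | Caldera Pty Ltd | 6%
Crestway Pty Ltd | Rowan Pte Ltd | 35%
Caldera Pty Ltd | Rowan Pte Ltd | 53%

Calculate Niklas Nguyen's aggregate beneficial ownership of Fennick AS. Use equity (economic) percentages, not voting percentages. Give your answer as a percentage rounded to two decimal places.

39.60%

Niklas reaches Fennick along 3 paths.
Via Vantage: 65% × 48% = 31.2%.
Direct stake: 6% = 6%.
Via Crestway → Lumen: 15% × 100% × 16% = 2.4%.
Total: 31.2% + 6% + 2.4% = 39.6%.
Rounded: 39.60%.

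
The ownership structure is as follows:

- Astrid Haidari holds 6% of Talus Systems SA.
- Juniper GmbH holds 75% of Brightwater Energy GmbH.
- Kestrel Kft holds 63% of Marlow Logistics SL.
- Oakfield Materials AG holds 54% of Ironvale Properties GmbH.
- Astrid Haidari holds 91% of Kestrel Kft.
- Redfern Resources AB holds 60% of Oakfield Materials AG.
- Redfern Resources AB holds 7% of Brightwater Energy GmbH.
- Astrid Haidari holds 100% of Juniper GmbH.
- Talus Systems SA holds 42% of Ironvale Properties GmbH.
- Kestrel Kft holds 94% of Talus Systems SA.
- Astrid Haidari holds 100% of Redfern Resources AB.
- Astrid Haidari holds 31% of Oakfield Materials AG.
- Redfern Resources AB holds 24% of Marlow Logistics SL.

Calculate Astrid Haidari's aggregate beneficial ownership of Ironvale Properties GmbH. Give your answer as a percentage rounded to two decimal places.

Astrid reaches Ironvale along 4 paths.
Via Oakfield: 31% × 54% = 16.74%.
Via Redfern → Oakfield: 100% × 60% × 54% = 32.4%.
Via Talus: 6% × 42% = 2.52%.
Via Kestrel → Talus: 91% × 94% × 42% = 35.9268%.
Total: 16.74% + 32.4% + 2.52% + 35.9268% = 87.5868%.
Rounded: 87.59%.

87.59%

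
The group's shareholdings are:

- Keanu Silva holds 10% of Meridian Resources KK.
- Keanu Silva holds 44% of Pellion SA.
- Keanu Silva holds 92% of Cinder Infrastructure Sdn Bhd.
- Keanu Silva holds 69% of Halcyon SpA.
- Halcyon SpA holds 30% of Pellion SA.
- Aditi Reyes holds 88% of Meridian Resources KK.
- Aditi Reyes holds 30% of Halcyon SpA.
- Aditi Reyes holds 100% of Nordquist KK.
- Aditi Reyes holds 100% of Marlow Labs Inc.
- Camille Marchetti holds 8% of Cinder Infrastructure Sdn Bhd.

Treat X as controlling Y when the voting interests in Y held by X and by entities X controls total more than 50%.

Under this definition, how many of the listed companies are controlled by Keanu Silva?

Keanu holds 92% of Cinder, so Keanu controls Cinder.
Keanu holds 69% of Halcyon, so Keanu controls Halcyon.
Halcyon and Keanu together hold 30% + 44% = 74% of Pellion, so Keanu controls Pellion.
No other company's threshold is met.
Keanu controls 3 companies.

3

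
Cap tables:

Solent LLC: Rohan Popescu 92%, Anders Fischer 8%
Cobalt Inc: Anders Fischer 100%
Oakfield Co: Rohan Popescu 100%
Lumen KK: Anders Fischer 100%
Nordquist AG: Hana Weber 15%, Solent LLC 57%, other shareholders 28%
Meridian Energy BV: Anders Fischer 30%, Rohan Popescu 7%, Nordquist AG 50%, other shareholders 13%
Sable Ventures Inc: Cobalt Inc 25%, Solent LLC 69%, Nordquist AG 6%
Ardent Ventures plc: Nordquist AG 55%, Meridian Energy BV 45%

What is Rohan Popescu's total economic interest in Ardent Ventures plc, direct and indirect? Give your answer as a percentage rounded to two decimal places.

Rohan reaches Ardent along 3 paths.
Via Solent → Nordquist: 92% × 57% × 55% = 28.842%.
Via Meridian: 7% × 45% = 3.15%.
Via Solent → Nordquist → Meridian: 92% × 57% × 50% × 45% = 11.799%.
Total: 28.842% + 3.15% + 11.799% = 43.791%.
Rounded: 43.79%.

43.79%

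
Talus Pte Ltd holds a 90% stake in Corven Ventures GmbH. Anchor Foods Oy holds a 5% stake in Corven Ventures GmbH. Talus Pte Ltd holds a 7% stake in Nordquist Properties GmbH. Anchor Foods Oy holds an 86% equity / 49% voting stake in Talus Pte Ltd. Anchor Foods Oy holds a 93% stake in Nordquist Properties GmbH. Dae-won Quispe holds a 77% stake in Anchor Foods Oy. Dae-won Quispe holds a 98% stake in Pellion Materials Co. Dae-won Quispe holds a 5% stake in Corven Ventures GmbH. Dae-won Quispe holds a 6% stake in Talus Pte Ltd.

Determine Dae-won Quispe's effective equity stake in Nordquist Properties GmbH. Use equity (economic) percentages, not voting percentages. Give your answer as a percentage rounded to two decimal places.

76.67%

Dae-won reaches Nordquist along 3 paths.
Via Talus: 6% × 7% = 0.42%.
Via Anchor → Talus: 77% × 86% × 7% = 4.6354%.
Via Anchor: 77% × 93% = 71.61%.
Total: 0.42% + 4.6354% + 71.61% = 76.6654%.
Rounded: 76.67%.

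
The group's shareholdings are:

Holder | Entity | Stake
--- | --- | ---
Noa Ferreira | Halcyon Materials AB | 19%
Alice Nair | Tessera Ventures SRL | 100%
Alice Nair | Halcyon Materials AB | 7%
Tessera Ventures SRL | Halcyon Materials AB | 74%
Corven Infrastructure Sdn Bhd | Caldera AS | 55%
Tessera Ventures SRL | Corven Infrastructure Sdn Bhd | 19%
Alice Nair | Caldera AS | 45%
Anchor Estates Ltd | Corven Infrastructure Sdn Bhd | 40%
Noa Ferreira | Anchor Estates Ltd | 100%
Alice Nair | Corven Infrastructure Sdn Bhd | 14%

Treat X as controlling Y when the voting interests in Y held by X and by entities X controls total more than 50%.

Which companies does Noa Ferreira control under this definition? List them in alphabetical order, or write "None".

Noa holds 100% of Anchor, so Noa controls Anchor.
No other company's threshold is met.

Anchor Estates Ltd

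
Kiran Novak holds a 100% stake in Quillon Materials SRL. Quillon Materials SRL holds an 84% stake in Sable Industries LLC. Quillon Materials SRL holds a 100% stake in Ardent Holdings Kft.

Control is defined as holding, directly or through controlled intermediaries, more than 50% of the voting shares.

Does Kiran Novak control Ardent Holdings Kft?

Yes

Kiran holds 100% of Quillon, so Kiran controls Quillon.
Quillon holds 100% of Ardent, so Kiran controls Ardent.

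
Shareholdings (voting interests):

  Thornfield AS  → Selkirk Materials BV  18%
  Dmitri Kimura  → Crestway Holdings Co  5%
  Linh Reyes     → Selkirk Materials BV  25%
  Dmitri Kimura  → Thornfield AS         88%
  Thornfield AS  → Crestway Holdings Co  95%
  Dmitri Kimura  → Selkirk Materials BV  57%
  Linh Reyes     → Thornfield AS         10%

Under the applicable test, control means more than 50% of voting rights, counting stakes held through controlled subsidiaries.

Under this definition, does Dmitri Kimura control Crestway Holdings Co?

Dmitri holds 88% of Thornfield, so Dmitri controls Thornfield.
Thornfield and Dmitri together hold 95% + 5% = 100% of Crestway, so Dmitri controls Crestway.

Yes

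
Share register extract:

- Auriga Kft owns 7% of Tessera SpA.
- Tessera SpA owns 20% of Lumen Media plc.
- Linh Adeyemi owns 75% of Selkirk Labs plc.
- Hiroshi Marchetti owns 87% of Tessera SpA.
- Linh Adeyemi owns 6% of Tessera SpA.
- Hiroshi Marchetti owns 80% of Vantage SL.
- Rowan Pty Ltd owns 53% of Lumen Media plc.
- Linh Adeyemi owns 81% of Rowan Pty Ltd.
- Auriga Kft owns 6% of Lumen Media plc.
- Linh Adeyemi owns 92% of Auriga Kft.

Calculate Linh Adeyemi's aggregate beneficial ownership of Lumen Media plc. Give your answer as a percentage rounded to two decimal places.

50.94%

Linh reaches Lumen along 4 paths.
Via Rowan: 81% × 53% = 42.93%.
Via Auriga: 92% × 6% = 5.52%.
Via Auriga → Tessera: 92% × 7% × 20% = 1.288%.
Via Tessera: 6% × 20% = 1.2%.
Total: 42.93% + 5.52% + 1.288% + 1.2% = 50.938%.
Rounded: 50.94%.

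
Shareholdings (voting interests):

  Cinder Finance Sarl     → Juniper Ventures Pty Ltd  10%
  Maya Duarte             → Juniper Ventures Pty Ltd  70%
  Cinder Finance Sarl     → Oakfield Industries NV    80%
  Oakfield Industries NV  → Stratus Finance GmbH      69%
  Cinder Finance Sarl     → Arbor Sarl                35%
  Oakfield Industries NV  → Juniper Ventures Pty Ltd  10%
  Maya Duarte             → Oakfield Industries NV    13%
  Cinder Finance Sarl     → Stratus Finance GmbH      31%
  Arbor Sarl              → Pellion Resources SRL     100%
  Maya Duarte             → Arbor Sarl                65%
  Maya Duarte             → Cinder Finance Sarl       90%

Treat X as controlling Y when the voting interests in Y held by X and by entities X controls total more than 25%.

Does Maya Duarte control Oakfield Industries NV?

Yes

Maya holds 90% of Cinder, so Maya controls Cinder.
Cinder and Maya together hold 80% + 13% = 93% of Oakfield, so Maya controls Oakfield.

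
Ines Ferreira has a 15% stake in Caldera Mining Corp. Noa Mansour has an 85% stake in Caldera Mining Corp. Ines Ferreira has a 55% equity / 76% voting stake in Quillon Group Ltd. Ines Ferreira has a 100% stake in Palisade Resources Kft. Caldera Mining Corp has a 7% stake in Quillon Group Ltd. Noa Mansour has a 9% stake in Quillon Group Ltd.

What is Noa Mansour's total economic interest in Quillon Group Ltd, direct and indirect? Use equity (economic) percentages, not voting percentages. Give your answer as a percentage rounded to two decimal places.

Noa reaches Quillon along 2 paths.
Direct stake: 9% = 9%.
Via Caldera: 85% × 7% = 5.95%.
Total: 9% + 5.95% = 14.95%.

14.95%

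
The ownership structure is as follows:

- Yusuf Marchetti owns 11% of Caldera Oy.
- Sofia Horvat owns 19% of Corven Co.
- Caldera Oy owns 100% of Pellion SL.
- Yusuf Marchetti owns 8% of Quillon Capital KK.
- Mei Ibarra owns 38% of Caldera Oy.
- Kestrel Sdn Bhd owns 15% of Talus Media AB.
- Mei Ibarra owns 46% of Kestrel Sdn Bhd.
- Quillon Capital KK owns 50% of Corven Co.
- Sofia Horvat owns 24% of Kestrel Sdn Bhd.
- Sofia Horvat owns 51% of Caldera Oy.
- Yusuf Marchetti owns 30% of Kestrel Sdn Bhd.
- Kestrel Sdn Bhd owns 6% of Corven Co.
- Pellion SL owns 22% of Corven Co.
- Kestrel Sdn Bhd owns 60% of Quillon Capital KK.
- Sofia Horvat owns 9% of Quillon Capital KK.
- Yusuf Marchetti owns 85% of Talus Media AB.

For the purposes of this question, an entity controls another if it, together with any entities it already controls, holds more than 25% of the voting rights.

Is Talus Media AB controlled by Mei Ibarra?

Mei holds 46% of Kestrel, so Mei controls Kestrel.
Mei holds 38% of Caldera, so Mei controls Caldera.
Kestrel holds 60% of Quillon, so Mei controls Quillon.
Caldera holds 100% of Pellion, so Mei controls Pellion.
Quillon and Pellion and Kestrel together hold 50% + 22% + 6% = 78% of Corven, so Mei controls Corven.
In Talus, Mei's side holds only 15%, not > 25%.
So Mei does not control Talus.

No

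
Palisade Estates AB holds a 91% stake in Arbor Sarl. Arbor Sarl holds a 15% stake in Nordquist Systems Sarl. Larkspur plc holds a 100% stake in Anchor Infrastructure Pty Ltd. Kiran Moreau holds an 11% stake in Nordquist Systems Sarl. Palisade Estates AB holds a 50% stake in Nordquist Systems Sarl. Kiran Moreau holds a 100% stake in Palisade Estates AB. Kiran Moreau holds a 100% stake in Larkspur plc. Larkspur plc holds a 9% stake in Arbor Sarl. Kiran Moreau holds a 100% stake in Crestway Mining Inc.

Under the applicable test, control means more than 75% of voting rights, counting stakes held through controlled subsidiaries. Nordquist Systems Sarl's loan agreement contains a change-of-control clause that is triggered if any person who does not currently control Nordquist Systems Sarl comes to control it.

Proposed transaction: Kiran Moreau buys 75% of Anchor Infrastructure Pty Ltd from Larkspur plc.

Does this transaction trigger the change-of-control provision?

No

The purchase adds only to Kiran's holdings (Larkspur's stake shrinks), so Kiran is the only person who could newly come to control Nordquist.
Kiran holds 100% of Palisade, so Kiran controls Palisade.
Kiran holds 100% of Larkspur, so Kiran controls Larkspur.
Palisade and Larkspur together hold 91% + 9% = 100% of Arbor, so Kiran controls Arbor.
Arbor and Palisade and Kiran together hold 15% + 50% + 11% = 76% of Nordquist, so Kiran controls Nordquist.
So Kiran already controls Nordquist before the transaction.
After the purchase, Kiran holds 75% of Anchor directly, and Larkspur's stake falls to 25%.
Kiran controlled Nordquist already, so this is not a new person acquiring control; every other person's position is unchanged or reduced.
No new person acquires control, so the clause is not triggered.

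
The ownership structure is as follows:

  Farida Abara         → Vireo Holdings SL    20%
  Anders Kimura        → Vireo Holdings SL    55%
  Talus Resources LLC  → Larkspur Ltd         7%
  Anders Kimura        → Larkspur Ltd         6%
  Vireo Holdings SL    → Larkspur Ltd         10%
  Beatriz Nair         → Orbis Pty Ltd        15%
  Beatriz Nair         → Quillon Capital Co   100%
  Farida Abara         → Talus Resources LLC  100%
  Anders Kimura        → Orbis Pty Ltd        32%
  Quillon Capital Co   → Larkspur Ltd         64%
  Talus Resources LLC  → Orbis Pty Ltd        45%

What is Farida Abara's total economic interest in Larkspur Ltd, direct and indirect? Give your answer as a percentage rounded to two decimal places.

Farida reaches Larkspur along 2 paths.
Via Vireo: 20% × 10% = 2%.
Via Talus: 100% × 7% = 7%.
Total: 2% + 7% = 9%.
Rounded: 9.00%.

9.00%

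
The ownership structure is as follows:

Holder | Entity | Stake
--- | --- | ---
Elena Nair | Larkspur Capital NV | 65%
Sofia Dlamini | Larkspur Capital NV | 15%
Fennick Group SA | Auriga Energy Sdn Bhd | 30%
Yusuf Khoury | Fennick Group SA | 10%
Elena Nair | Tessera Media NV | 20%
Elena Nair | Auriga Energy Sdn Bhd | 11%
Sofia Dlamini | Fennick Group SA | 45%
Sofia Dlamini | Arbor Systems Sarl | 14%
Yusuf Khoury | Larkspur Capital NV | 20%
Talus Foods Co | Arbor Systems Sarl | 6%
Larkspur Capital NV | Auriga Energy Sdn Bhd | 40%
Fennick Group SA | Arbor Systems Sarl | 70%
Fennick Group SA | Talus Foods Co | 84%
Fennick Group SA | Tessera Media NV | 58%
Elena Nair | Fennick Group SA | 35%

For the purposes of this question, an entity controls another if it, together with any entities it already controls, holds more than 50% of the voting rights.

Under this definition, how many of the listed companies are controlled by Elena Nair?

Elena holds 65% of Larkspur, so Elena controls Larkspur.
Larkspur and Elena together hold 40% + 11% = 51% of Auriga, so Elena controls Auriga.
No other company's threshold is met.
Elena controls 2 companies.

2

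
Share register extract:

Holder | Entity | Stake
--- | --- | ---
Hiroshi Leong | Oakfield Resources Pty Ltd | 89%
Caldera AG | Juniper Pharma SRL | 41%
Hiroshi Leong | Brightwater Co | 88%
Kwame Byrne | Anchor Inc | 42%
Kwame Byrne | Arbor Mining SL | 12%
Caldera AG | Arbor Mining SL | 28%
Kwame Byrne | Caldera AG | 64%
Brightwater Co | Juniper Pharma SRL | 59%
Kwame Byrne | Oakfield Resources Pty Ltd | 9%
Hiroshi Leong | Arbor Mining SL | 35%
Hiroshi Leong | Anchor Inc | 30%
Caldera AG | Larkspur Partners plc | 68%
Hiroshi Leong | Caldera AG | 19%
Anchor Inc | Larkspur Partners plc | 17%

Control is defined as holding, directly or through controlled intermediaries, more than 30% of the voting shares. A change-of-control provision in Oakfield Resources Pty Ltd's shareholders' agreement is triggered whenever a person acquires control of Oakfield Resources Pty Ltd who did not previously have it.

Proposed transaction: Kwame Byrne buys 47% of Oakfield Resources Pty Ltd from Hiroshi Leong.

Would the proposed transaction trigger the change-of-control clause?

Yes

The purchase adds only to Kwame's holdings (Hiroshi's stake shrinks), so Kwame is the only person who could newly come to control Oakfield.
Kwame holds 42% of Anchor, so Kwame controls Anchor.
Kwame holds 64% of Caldera, so Kwame controls Caldera.
Caldera and Anchor together hold 68% + 17% = 85% of Larkspur, so Kwame controls Larkspur.
Caldera and Kwame together hold 28% + 12% = 40% of Arbor, so Kwame controls Arbor.
Caldera holds 41% of Juniper, so Kwame controls Juniper.
In Oakfield, Kwame's side holds only 9%, not > 30%.
So before the transaction, Kwame does not control Oakfield.
After the purchase, Kwame's direct stake in Oakfield rises to 9% + 47% = 56%, and Hiroshi's stake falls to 42%.
Kwame holds 56% of Oakfield, so Kwame controls Oakfield.
Kwame did not control Oakfield before and does after, so the clause is triggered.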